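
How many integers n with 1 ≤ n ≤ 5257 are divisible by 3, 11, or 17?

2257

1752 + 477 + 309 − 159 − 103 − 28 + 9 = 2257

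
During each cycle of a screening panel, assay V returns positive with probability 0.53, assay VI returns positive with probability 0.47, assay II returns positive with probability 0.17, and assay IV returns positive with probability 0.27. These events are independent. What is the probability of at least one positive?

0.84907031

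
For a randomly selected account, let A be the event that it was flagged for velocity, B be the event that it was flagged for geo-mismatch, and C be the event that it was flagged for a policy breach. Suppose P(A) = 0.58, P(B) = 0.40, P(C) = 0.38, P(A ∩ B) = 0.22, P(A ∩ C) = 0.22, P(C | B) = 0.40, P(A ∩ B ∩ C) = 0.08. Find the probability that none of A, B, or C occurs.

0.16

P(B ∩ C) = P(B)·P(C|B) = 0.40 × 0.40 = 0.16
By inclusion-exclusion,
P(A ∪ B ∪ C) = 0.58 + 0.40 + 0.38 − 0.22 − 0.22 − 0.16 + 0.08 = 0.84
P(none) = 1 − 0.84 = 0.16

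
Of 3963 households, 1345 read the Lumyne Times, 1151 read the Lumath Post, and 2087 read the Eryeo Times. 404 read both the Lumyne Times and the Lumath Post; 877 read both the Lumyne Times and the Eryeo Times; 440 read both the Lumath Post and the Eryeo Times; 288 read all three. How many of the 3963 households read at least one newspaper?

3150

Using inclusion–exclusion:
|union| = 1345 + 1151 + 2087 − 404 − 877 − 440 + 288 = 3150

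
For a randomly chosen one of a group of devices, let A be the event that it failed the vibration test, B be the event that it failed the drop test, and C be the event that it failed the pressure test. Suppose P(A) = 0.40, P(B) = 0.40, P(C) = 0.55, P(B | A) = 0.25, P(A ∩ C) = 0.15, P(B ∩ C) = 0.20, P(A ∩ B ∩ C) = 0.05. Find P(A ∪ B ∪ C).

P(A ∩ B) = P(A)·P(B|A) = 0.40 × 0.25 = 0.10
By inclusion–exclusion:
P(A ∪ B ∪ C) = 0.40 + 0.40 + 0.55 − 0.10 − 0.15 − 0.20 + 0.05 = 0.95

0.95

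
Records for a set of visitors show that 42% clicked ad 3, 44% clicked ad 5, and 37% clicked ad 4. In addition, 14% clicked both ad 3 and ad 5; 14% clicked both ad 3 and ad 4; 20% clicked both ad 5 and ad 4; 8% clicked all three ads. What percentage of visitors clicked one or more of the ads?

Inclusion–exclusion gives
P(≥1) = 42 + 44 + 37 − 14 − 14 − 20 + 8 = 83%

83%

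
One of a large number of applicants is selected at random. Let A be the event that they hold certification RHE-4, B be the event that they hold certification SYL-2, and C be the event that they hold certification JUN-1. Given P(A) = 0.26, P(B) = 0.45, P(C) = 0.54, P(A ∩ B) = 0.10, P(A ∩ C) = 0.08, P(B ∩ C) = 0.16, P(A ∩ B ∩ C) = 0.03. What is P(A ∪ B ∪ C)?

P(A ∪ B ∪ C) = 0.26 + 0.45 + 0.54 − 0.10 − 0.08 − 0.16 + 0.03 = 0.94

0.94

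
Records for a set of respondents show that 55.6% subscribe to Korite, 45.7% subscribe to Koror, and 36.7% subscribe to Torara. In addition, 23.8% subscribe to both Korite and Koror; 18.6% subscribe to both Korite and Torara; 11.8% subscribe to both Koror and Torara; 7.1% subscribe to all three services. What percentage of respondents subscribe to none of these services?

9.1%

Inclusion–exclusion gives
P(at least one) = 55.6 + 45.7 + 36.7 − 23.8 − 18.6 − 11.8 + 7.1 = 90.9%
P(none) = 100% − 90.9% = 9.1%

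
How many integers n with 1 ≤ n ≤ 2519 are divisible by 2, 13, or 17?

1424

By inclusion–exclusion:
⌊2519/2⌋ + ⌊2519/13⌋ + ⌊2519/17⌋ − ⌊2519/26⌋ − ⌊2519/34⌋ − ⌊2519/221⌋ + ⌊2519/442⌋ = 1259 + 193 + 148 − 96 − 74 − 11 + 5 = 1424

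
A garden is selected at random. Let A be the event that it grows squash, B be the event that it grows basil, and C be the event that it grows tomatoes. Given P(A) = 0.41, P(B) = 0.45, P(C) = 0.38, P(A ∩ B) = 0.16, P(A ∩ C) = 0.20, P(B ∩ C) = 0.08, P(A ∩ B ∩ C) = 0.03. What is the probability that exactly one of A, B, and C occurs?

By inclusion–exclusion (exactly-one form):
P(exactly one) = 0.41 + 0.45 + 0.38 − 2·0.16 − 2·0.20 − 2·0.08 + 3·0.03 = 0.45

0.45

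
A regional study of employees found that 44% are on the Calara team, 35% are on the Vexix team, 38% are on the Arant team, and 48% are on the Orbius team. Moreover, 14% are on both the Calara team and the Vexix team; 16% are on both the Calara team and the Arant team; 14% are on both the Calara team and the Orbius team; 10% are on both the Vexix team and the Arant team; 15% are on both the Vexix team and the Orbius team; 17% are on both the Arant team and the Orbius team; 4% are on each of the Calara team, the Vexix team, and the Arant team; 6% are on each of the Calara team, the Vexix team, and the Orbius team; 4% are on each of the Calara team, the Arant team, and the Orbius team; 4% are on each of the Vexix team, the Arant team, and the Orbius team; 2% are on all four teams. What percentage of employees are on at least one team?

95%

By inclusion-exclusion,
P(≥1) = 44 + 35 + 38 + 48 − 14 − 16 − 14 − 10 − 15 − 17 + 4 + 6 + 4 + 4 − 2 = 95%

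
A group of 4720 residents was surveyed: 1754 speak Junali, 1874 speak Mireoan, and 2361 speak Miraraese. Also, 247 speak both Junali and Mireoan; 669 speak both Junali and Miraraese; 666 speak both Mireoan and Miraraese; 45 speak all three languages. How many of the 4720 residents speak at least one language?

4452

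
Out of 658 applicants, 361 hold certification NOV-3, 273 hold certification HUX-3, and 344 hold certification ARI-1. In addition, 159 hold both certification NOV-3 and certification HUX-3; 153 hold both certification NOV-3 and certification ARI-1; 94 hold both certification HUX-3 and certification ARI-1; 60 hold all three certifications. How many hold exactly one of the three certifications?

346

Using the inclusion–exclusion count for exactly one event:
N(exactly one) = 361 + 273 + 344 − 2·159 − 2·153 − 2·94 + 3·60 = 346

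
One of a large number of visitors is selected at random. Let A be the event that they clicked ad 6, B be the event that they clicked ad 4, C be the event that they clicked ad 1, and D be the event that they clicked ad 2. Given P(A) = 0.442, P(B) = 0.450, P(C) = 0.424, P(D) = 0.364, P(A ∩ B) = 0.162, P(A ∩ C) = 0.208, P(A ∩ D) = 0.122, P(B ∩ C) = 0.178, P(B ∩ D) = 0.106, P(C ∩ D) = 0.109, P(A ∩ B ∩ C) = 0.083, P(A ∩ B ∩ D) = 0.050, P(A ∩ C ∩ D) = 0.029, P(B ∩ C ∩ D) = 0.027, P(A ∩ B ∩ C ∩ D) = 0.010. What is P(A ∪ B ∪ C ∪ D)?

Inclusion–exclusion gives
P(A ∪ B ∪ C ∪ D) = 0.442 + 0.450 + 0.424 + 0.364 − 0.162 − 0.208 − 0.122 − 0.178 − 0.106 − 0.109 + 0.083 + 0.050 + 0.029 + 0.027 − 0.010 = 0.974

0.974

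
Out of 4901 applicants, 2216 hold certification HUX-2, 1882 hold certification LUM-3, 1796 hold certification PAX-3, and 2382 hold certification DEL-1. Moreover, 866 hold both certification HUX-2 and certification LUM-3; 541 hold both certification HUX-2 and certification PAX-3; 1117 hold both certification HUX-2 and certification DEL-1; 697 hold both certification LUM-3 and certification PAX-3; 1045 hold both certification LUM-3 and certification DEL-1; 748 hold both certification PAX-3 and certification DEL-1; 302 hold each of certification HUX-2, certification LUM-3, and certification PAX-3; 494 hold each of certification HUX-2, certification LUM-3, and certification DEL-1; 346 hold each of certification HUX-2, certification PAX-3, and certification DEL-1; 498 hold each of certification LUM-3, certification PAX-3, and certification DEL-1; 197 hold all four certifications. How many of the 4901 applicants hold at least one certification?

4705

By inclusion-exclusion,
|at least one| = 2216 + 1882 + 1796 + 2382 − 866 − 541 − 1117 − 697 − 1045 − 748 + 302 + 494 + 346 + 498 − 197 = 4705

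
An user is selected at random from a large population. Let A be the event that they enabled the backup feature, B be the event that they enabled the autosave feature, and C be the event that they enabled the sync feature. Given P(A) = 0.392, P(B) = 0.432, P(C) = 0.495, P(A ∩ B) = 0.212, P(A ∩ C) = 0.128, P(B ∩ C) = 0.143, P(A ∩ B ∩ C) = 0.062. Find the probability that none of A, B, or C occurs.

0.102

P(A ∪ B ∪ C) = 0.392 + 0.432 + 0.495 − 0.212 − 0.128 − 0.143 + 0.062 = 0.898
P(none) = 1 − 0.898 = 0.102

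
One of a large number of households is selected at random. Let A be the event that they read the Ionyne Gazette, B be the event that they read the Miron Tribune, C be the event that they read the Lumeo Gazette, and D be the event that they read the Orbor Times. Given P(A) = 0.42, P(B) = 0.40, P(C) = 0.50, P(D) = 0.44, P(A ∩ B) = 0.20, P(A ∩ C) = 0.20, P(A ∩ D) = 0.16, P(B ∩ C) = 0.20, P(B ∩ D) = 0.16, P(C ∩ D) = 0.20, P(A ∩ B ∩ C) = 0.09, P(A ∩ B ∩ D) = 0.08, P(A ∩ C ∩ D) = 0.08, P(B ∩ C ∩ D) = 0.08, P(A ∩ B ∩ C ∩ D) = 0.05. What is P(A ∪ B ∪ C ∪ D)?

P(A ∪ B ∪ C ∪ D) = 0.42 + 0.40 + 0.50 + 0.44 − 0.20 − 0.20 − 0.16 − 0.20 − 0.16 − 0.20 + 0.09 + 0.08 + 0.08 + 0.08 − 0.05 = 0.92

0.92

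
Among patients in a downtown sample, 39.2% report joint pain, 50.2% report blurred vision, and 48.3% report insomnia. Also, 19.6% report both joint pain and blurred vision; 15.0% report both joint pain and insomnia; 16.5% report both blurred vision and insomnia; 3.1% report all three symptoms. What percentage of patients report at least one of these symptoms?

89.7%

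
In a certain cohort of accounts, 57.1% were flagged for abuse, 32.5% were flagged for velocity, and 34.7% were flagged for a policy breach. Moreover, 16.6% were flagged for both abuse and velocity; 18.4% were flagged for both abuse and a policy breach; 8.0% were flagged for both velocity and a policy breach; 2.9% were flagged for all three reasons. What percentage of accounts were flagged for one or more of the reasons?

84.2%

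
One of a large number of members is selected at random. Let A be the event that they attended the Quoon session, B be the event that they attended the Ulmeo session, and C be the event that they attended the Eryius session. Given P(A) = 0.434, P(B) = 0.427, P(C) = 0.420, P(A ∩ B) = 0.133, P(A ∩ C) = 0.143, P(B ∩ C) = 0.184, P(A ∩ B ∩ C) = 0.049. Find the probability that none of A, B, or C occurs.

0.130

P(A ∪ B ∪ C) = 0.434 + 0.427 + 0.420 − 0.133 − 0.143 − 0.184 + 0.049 = 0.870
P(none) = 1 − 0.870 = 0.130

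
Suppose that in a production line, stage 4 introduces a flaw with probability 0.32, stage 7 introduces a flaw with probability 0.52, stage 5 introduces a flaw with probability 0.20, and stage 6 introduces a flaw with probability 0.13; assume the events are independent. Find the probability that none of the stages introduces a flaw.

0.2271744

P(none) = (1 − 0.32) × (1 − 0.52) × (1 − 0.20) × (1 − 0.13) = 0.68 × 0.48 × 0.80 × 0.87 = 0.2271744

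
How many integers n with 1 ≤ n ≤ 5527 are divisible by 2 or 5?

⌊5527/2⌋ + ⌊5527/5⌋ − ⌊5527/10⌋ = 2763 + 1105 − 552 = 3316

3316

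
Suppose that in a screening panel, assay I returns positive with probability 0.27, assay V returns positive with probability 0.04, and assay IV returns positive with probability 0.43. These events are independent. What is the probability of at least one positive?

0.600544

P(none) = (1 − 0.27) × (1 − 0.04) × (1 − 0.43) = 0.73 × 0.96 × 0.57 = 0.399456
P(at least one) = 1 − 0.399456 = 0.600544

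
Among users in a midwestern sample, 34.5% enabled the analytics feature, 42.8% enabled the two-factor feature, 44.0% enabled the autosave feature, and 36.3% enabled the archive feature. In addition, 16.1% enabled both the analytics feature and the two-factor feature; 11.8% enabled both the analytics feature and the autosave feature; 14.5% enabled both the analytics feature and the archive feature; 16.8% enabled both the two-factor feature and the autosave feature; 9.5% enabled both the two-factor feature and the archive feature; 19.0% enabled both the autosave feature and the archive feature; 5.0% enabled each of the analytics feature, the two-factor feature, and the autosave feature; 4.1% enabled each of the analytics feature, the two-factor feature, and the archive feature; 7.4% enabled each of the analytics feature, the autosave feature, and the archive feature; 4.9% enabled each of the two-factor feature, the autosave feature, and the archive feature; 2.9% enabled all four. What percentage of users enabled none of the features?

11.6%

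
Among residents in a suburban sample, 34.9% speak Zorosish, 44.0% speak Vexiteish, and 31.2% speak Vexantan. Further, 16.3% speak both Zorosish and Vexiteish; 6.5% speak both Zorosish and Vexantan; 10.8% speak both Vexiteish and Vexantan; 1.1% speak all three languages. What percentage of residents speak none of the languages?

Apply inclusion-exclusion:
P(≥1) = 34.9 + 44.0 + 31.2 − 16.3 − 6.5 − 10.8 + 1.1 = 77.6%
P(none) = 100% − 77.6% = 22.4%

22.4%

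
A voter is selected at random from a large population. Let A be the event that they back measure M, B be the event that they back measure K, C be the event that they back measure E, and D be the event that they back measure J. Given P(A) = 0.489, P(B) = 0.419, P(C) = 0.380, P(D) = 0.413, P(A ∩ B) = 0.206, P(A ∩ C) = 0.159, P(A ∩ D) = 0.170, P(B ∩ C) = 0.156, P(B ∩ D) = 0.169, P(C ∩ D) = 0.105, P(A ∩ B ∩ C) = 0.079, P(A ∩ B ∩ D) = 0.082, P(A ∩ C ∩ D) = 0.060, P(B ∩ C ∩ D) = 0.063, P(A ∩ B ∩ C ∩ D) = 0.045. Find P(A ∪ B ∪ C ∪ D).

Using inclusion–exclusion:
P(A ∪ B ∪ C ∪ D) = 0.489 + 0.419 + 0.380 + 0.413 − 0.206 − 0.159 − 0.170 − 0.156 − 0.169 − 0.105 + 0.079 + 0.082 + 0.060 + 0.063 − 0.045 = 0.975

0.975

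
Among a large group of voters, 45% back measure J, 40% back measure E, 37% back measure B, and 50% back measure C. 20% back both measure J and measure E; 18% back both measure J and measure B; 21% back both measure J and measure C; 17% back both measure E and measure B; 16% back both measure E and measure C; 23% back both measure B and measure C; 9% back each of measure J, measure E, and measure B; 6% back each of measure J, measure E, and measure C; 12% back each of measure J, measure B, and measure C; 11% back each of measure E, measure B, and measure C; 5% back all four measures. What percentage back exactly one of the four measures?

36%

Using the inclusion–exclusion count for exactly one event:
P(exactly one) = 45 + 40 + 37 + 50 − 2·20 − 2·18 − 2·21 − 2·17 − 2·16 − 2·23 + 3·9 + 3·6 + 3·12 + 3·11 − 4·5 = 36%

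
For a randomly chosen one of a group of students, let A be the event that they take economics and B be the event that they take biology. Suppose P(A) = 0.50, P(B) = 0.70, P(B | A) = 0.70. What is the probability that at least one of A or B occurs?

P(A ∩ B) = P(A)·P(B|A) = 0.50 × 0.70 = 0.35
Using inclusion–exclusion:
P(A ∪ B) = 0.50 + 0.70 − 0.35 = 0.85

0.85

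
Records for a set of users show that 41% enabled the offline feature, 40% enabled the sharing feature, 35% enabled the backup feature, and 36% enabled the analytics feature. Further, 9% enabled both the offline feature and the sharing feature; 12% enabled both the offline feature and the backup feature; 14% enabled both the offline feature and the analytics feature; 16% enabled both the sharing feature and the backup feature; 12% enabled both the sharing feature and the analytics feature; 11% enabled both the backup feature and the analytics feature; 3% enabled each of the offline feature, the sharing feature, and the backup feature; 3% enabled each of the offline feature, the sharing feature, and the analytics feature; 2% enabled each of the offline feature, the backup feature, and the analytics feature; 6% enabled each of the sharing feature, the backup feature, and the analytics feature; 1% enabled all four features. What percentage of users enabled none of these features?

9%

Using inclusion–exclusion:
P(union) = 41 + 40 + 35 + 36 − 9 − 12 − 14 − 16 − 12 − 11 + 3 + 3 + 2 + 6 − 1 = 91%
P(none) = 100% − 91% = 9%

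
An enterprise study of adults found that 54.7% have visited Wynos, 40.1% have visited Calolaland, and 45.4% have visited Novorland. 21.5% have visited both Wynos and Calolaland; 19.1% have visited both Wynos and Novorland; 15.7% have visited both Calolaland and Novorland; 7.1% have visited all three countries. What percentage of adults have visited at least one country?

By inclusion–exclusion:
P(union) = 54.7 + 40.1 + 45.4 − 21.5 − 19.1 − 15.7 + 7.1 = 91.0%

91.0%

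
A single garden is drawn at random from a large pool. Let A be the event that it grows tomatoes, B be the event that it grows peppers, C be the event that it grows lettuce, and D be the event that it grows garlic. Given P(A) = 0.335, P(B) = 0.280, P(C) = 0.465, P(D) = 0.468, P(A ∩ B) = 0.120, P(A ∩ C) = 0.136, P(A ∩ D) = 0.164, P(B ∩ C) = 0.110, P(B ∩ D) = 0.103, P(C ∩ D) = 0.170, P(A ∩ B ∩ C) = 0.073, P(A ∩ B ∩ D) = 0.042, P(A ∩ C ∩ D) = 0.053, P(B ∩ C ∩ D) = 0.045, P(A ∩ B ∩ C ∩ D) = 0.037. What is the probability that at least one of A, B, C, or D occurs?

0.921

Apply inclusion-exclusion:
P(A ∪ B ∪ C ∪ D) = 0.335 + 0.280 + 0.465 + 0.468 − 0.120 − 0.136 − 0.164 − 0.110 − 0.103 − 0.170 + 0.073 + 0.042 + 0.053 + 0.045 − 0.037 = 0.921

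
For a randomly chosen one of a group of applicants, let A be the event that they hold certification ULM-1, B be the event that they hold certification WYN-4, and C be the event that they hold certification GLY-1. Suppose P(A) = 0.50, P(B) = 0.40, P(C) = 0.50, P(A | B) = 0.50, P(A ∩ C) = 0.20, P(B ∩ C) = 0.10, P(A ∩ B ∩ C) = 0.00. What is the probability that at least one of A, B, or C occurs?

0.90

P(A ∩ B) = P(B)·P(A|B) = 0.40 × 0.50 = 0.20
Apply inclusion-exclusion:
P(A ∪ B ∪ C) = 0.50 + 0.40 + 0.50 − 0.20 − 0.20 − 0.10 + 0.00 = 0.90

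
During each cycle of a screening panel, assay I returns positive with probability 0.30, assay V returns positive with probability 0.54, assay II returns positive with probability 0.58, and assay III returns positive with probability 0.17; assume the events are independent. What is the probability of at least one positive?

Independence gives P(none) = ∏(1 − pᵢ).
P(none) = (1 − 0.30) × (1 − 0.54) × (1 − 0.58) × (1 − 0.17) = 0.70 × 0.46 × 0.42 × 0.83 = 0.1122492
P(at least one) = 1 − 0.1122492 = 0.8877508

0.8877508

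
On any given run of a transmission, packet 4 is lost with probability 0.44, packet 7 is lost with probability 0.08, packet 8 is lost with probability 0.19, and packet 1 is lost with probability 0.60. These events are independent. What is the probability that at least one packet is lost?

0.8330752

P(none) = (1 − 0.44) × (1 − 0.08) × (1 − 0.19) × (1 − 0.60) = 0.56 × 0.92 × 0.81 × 0.40 = 0.1669248
P(at least one) = 1 − 0.1669248 = 0.8330752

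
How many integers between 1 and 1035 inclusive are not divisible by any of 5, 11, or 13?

Inclusion–exclusion gives
floor(1035/5) + floor(1035/11) + floor(1035/13) − floor(1035/55) − floor(1035/65) − floor(1035/143) + floor(1035/715) = 207 + 94 + 79 − 18 − 15 − 7 + 1 = 341
1035 − 341 = 694

694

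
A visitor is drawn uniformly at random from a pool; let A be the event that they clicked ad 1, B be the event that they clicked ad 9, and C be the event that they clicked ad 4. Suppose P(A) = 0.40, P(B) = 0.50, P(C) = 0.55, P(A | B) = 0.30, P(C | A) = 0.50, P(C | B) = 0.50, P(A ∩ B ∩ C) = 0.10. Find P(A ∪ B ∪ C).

P(A ∩ B) = P(B)·P(A|B) = 0.50 × 0.30 = 0.15
P(A ∩ C) = P(A)·P(C|A) = 0.40 × 0.50 = 0.20
P(B ∩ C) = P(B)·P(C|B) = 0.50 × 0.50 = 0.25
By inclusion-exclusion,
P(A ∪ B ∪ C) = 0.40 + 0.50 + 0.55 − 0.15 − 0.20 − 0.25 + 0.10 = 0.95

0.95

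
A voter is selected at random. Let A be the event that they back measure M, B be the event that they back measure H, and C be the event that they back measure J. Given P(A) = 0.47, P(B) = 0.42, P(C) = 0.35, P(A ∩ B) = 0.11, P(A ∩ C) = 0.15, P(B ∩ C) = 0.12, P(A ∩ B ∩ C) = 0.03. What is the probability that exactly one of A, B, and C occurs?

0.57

Using the inclusion–exclusion count for exactly one event:
P(exactly one) = 0.47 + 0.42 + 0.35 − 2·0.11 − 2·0.15 − 2·0.12 + 3·0.03 = 0.57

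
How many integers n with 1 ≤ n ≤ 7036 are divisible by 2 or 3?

3518 + 2345 − 1172 = 4691

4691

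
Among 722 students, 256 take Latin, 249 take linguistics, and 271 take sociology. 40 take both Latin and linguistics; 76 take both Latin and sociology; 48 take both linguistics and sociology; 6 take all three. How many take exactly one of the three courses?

466

N(exactly one) = 256 + 249 + 271 − 2·40 − 2·76 − 2·48 + 3·6 = 466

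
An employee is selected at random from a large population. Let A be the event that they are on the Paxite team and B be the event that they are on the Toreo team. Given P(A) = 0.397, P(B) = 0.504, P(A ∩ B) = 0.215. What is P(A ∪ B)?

Using inclusion–exclusion:
P(A ∪ B) = 0.397 + 0.504 − 0.215 = 0.686

0.686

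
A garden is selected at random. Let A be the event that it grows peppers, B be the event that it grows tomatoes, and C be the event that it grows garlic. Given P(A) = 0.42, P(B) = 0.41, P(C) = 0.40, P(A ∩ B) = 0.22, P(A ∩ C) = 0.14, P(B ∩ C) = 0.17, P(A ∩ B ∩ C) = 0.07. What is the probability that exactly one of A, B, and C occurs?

By inclusion–exclusion (exactly-one form):
P(exactly one) = 0.42 + 0.41 + 0.40 − 2·0.22 − 2·0.14 − 2·0.17 + 3·0.07 = 0.38

0.38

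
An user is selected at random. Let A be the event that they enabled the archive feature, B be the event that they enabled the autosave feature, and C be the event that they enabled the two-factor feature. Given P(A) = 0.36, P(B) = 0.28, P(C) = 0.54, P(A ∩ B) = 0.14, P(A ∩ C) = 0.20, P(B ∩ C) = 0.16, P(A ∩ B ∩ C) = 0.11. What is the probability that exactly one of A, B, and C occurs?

Using the inclusion–exclusion count for exactly one event:
P(exactly one) = 0.36 + 0.28 + 0.54 − 2·0.14 − 2·0.20 − 2·0.16 + 3·0.11 = 0.51

0.51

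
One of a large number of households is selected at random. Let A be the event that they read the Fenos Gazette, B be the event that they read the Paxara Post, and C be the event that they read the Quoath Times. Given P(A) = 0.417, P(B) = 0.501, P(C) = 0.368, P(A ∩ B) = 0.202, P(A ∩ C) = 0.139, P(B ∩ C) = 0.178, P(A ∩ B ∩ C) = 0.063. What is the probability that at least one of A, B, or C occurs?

Inclusion–exclusion gives
P(A ∪ B ∪ C) = 0.417 + 0.501 + 0.368 − 0.202 − 0.139 − 0.178 + 0.063 = 0.830

0.830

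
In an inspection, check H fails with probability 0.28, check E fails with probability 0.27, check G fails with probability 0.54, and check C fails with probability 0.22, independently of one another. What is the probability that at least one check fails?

P(none) = (1 − 0.28) × (1 − 0.27) × (1 − 0.54) × (1 − 0.22) = 0.72 × 0.73 × 0.46 × 0.78 = 0.18858528
P(at least one) = 1 − 0.18858528 = 0.81141472

0.81141472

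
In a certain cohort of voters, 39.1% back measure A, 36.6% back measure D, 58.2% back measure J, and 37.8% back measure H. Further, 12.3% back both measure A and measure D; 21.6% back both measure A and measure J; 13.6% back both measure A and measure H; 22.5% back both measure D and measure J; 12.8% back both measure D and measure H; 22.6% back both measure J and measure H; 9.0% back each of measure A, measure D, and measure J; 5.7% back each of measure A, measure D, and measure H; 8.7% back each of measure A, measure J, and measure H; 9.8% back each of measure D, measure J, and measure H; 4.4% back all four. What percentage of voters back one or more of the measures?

95.1%

P(at least one) = 39.1 + 36.6 + 58.2 + 37.8 − 12.3 − 21.6 − 13.6 − 22.5 − 12.8 − 22.6 + 9.0 + 5.7 + 8.7 + 9.8 − 4.4 = 95.1%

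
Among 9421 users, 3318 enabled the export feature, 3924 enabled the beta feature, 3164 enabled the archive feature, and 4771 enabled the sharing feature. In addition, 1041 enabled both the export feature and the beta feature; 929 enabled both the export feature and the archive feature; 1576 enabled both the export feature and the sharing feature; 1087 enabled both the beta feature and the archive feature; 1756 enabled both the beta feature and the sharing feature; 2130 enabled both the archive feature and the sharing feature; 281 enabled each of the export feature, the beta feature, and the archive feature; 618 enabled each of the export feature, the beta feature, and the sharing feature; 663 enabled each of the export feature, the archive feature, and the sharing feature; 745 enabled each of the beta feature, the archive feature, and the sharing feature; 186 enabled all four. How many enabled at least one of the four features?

|union| = 3318 + 3924 + 3164 + 4771 − 1041 − 929 − 1576 − 1087 − 1756 − 2130 + 281 + 618 + 663 + 745 − 186 = 8779

8779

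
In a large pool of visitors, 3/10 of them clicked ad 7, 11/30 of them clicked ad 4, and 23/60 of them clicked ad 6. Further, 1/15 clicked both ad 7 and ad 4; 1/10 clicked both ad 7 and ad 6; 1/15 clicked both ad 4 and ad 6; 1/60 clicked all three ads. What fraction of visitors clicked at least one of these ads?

5/6

P(union) = 3/10 + 11/30 + 23/60 − 1/15 − 1/10 − 1/15 + 1/60 = 5/6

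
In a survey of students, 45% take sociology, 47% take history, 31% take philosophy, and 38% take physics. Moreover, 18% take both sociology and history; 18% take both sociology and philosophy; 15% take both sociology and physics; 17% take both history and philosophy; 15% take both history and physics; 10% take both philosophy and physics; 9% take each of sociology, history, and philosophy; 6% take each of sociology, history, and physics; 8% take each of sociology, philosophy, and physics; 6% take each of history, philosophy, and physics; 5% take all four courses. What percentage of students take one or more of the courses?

92%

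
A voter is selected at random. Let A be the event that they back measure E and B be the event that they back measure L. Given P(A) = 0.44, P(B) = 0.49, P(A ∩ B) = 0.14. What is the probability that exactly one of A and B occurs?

By inclusion–exclusion (exactly-one form):
P(exactly one) = 0.44 + 0.49 − 2·0.14 = 0.65

0.65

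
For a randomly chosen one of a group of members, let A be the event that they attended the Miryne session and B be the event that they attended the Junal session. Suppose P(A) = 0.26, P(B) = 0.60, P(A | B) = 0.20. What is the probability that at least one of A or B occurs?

0.74

P(A ∩ B) = P(B)·P(A|B) = 0.60 × 0.20 = 0.12
P(A ∪ B) = 0.26 + 0.60 − 0.12 = 0.74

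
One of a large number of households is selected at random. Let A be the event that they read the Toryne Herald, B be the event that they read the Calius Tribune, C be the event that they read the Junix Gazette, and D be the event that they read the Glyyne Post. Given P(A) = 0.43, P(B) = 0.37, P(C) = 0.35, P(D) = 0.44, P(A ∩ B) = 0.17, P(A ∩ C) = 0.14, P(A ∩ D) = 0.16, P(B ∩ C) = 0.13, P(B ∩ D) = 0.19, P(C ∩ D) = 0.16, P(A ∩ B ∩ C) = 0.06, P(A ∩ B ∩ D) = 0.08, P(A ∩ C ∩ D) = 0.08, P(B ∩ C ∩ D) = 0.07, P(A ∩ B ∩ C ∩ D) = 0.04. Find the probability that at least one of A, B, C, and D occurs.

Inclusion–exclusion gives
P(A ∪ B ∪ C ∪ D) = 0.43 + 0.37 + 0.35 + 0.44 − 0.17 − 0.14 − 0.16 − 0.13 − 0.19 − 0.16 + 0.06 + 0.08 + 0.08 + 0.07 − 0.04 = 0.89

0.89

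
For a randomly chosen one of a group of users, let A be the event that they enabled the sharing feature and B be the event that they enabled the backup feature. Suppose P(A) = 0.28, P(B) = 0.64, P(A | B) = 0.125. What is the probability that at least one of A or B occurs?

P(A ∩ B) = P(B)·P(A|B) = 0.64 × 0.125 = 0.08
P(A ∪ B) = 0.28 + 0.64 − 0.08 = 0.84

0.84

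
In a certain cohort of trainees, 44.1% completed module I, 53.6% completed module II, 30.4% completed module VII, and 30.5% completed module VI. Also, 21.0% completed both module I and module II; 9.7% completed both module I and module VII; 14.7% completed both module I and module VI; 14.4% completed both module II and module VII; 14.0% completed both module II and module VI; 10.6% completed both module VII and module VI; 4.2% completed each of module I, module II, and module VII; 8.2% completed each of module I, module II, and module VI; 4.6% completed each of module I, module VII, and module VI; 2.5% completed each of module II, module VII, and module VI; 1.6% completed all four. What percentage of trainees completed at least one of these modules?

Inclusion–exclusion gives
P(at least one) = 44.1 + 53.6 + 30.4 + 30.5 − 21.0 − 9.7 − 14.7 − 14.4 − 14.0 − 10.6 + 4.2 + 8.2 + 4.6 + 2.5 − 1.6 = 92.1%

92.1%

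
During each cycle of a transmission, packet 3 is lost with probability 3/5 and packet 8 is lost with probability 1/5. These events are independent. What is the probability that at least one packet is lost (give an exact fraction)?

17/25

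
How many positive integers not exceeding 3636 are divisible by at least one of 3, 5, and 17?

⌊3636/3⌋ + ⌊3636/5⌋ + ⌊3636/17⌋ − ⌊3636/15⌋ − ⌊3636/51⌋ − ⌊3636/85⌋ + ⌊3636/255⌋ = 1212 + 727 + 213 − 242 − 71 − 42 + 14 = 1811

1811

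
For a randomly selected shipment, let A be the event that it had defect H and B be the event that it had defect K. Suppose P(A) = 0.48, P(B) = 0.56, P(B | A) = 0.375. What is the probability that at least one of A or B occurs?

P(A ∩ B) = P(A)·P(B|A) = 0.48 × 0.375 = 0.18
P(A ∪ B) = 0.48 + 0.56 − 0.18 = 0.86

0.86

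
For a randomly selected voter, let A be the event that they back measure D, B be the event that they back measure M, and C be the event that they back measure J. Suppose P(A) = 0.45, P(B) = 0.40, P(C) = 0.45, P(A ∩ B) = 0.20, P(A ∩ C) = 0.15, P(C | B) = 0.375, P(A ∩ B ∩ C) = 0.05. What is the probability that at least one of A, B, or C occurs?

P(B ∩ C) = P(B)·P(C|B) = 0.40 × 0.375 = 0.15
P(A ∪ B ∪ C) = 0.45 + 0.40 + 0.45 − 0.20 − 0.15 − 0.15 + 0.05 = 0.85

0.85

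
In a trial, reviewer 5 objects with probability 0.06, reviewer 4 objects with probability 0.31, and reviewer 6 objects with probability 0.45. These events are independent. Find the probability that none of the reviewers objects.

P(none) = (1 − 0.06) × (1 − 0.31) × (1 − 0.45) = 0.94 × 0.69 × 0.55 = 0.35673

0.35673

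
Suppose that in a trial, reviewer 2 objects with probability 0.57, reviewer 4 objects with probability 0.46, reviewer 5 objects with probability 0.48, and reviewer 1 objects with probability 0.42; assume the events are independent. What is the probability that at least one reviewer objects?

Since the events are independent, P(none) is the product of the individual non-occurrence probabilities.
P(none) = (1 − 0.57) × (1 − 0.46) × (1 − 0.48) × (1 − 0.42) = 0.43 × 0.54 × 0.52 × 0.58 = 0.07003152
P(at least one) = 1 − 0.07003152 = 0.92996848

0.92996848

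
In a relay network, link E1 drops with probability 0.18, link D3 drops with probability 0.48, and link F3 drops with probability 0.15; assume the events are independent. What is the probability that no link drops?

P(none) = (1 − 0.18) × (1 − 0.48) × (1 − 0.15) = 0.82 × 0.52 × 0.85 = 0.36244

0.36244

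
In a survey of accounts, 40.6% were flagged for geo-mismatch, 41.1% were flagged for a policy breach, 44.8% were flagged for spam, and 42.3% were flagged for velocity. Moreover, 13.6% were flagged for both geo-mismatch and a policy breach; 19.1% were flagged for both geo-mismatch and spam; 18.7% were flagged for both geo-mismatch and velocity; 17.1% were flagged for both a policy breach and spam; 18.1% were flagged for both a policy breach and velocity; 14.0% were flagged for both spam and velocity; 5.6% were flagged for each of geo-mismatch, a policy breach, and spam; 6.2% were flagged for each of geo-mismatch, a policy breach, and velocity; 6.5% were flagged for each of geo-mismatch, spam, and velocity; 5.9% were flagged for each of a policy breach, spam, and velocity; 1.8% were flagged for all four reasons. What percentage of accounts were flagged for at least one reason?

By inclusion–exclusion:
P(union) = 40.6 + 41.1 + 44.8 + 42.3 − 13.6 − 19.1 − 18.7 − 17.1 − 18.1 − 14.0 + 5.6 + 6.2 + 6.5 + 5.9 − 1.8 = 90.6%

90.6%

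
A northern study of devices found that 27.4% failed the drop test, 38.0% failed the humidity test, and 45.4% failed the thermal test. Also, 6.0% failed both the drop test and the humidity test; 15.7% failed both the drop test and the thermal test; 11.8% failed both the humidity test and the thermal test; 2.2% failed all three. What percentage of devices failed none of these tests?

20.5%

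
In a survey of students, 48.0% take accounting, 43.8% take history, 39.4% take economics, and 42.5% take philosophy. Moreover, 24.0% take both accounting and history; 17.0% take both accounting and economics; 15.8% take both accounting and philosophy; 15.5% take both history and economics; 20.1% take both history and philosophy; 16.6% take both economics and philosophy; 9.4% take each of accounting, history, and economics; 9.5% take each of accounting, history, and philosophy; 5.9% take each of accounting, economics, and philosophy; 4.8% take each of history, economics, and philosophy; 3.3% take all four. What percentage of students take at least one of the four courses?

Inclusion–exclusion gives
P(at least one) = 48.0 + 43.8 + 39.4 + 42.5 − 24.0 − 17.0 − 15.8 − 15.5 − 20.1 − 16.6 + 9.4 + 9.5 + 5.9 + 4.8 − 3.3 = 91.0%

91.0%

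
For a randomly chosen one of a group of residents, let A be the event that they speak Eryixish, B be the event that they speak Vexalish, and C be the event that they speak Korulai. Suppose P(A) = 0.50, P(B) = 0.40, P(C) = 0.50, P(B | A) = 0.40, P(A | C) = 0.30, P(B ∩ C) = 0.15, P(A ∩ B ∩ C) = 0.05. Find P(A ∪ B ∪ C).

0.95

P(A ∩ B) = P(A)·P(B|A) = 0.50 × 0.40 = 0.20
P(A ∩ C) = P(C)·P(A|C) = 0.50 × 0.30 = 0.15
Using inclusion–exclusion:
P(A ∪ B ∪ C) = 0.50 + 0.40 + 0.50 − 0.20 − 0.15 − 0.15 + 0.05 = 0.95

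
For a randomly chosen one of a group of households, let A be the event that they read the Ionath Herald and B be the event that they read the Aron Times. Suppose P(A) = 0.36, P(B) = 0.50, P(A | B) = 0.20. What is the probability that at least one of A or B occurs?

0.76

P(A ∩ B) = P(B)·P(A|B) = 0.50 × 0.20 = 0.10
Inclusion–exclusion gives
P(A ∪ B) = 0.36 + 0.50 − 0.10 = 0.76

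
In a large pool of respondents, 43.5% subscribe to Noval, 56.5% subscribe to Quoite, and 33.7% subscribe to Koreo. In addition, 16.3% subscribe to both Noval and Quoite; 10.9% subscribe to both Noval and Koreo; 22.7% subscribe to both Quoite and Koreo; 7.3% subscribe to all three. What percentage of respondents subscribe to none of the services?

8.9%

P(at least one) = 43.5 + 56.5 + 33.7 − 16.3 − 10.9 − 22.7 + 7.3 = 91.1%
P(none) = 100% − 91.1% = 8.9%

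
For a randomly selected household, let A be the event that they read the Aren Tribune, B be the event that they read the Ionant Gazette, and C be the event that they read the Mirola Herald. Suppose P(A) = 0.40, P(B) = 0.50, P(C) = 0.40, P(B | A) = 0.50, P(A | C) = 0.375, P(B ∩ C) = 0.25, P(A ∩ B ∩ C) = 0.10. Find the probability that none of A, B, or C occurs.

0.20

P(A ∩ B) = P(A)·P(B|A) = 0.40 × 0.50 = 0.20
P(A ∩ C) = P(C)·P(A|C) = 0.40 × 0.375 = 0.15
By inclusion-exclusion,
P(A ∪ B ∪ C) = 0.40 + 0.50 + 0.40 − 0.20 − 0.15 − 0.25 + 0.10 = 0.80
P(none) = 1 − 0.80 = 0.20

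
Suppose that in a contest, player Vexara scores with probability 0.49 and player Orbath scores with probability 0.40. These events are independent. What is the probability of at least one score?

P(none) = (1 − 0.49) × (1 − 0.40) = 0.51 × 0.60 = 0.306
P(at least one) = 1 − 0.306 = 0.694

0.694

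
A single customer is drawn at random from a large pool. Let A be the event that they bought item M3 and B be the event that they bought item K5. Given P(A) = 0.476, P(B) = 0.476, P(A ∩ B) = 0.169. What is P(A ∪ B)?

P(A ∪ B) = 0.476 + 0.476 − 0.169 = 0.783

0.783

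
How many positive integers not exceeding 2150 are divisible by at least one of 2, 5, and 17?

1340

Inclusion–exclusion gives
⌊2150/2⌋ + ⌊2150/5⌋ + ⌊2150/17⌋ − ⌊2150/10⌋ − ⌊2150/34⌋ − ⌊2150/85⌋ + ⌊2150/170⌋ = 1075 + 430 + 126 − 215 − 63 − 25 + 12 = 1340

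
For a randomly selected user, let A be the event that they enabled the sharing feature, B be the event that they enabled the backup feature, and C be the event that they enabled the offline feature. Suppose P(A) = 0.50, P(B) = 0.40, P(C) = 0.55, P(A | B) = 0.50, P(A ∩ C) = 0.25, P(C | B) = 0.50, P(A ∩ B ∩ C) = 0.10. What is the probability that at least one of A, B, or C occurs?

P(A ∩ B) = P(B)·P(A|B) = 0.40 × 0.50 = 0.20
P(B ∩ C) = P(B)·P(C|B) = 0.40 × 0.50 = 0.20
Using inclusion–exclusion:
P(A ∪ B ∪ C) = 0.50 + 0.40 + 0.55 − 0.20 − 0.25 − 0.20 + 0.10 = 0.90

0.90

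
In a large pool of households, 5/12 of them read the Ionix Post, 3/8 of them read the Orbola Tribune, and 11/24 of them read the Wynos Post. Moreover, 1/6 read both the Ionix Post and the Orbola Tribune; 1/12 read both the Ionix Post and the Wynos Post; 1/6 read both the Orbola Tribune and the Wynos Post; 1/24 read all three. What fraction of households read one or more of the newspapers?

7/8

By inclusion–exclusion:
P(≥1) = 5/12 + 3/8 + 11/24 − 1/6 − 1/12 − 1/6 + 1/24 = 7/8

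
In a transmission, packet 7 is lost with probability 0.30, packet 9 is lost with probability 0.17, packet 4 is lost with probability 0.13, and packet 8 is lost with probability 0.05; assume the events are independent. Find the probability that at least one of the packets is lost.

0.5198035

Independence gives P(none) = ∏(1 − pᵢ).
P(none) = (1 − 0.30) × (1 − 0.17) × (1 − 0.13) × (1 − 0.05) = 0.70 × 0.83 × 0.87 × 0.95 = 0.4801965
P(at least one) = 1 − 0.4801965 = 0.5198035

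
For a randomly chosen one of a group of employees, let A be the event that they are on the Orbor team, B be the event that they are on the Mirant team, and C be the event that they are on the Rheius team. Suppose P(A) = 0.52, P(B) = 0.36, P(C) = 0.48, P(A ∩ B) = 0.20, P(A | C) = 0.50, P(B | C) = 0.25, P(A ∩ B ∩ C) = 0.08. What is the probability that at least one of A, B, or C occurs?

0.88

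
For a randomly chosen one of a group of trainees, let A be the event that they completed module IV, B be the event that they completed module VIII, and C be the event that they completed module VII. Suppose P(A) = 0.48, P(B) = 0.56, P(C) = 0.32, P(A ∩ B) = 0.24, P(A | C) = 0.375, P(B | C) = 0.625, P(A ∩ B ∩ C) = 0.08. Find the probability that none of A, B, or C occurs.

0.12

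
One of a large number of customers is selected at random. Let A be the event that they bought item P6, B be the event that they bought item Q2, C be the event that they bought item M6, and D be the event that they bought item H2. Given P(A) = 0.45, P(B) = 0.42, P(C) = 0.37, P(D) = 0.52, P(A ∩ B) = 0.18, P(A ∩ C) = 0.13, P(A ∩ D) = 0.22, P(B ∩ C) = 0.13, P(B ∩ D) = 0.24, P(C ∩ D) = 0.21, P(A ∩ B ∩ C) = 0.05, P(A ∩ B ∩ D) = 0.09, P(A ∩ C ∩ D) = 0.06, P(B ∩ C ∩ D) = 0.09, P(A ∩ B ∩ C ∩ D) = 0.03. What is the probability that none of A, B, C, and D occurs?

P(A ∪ B ∪ C ∪ D) = 0.45 + 0.42 + 0.37 + 0.52 − 0.18 − 0.13 − 0.22 − 0.13 − 0.24 − 0.21 + 0.05 + 0.09 + 0.06 + 0.09 − 0.03 = 0.91
P(none) = 1 − 0.91 = 0.09

0.09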